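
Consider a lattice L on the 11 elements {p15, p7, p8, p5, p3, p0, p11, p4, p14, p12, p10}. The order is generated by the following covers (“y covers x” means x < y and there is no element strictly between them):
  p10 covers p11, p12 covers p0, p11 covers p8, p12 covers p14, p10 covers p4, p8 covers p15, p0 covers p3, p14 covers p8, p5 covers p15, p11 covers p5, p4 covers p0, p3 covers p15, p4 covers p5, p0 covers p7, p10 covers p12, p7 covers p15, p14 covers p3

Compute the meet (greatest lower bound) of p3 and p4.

Common lower bounds of {p3, p4}: p15, p3.
The greatest among these is p3.

p3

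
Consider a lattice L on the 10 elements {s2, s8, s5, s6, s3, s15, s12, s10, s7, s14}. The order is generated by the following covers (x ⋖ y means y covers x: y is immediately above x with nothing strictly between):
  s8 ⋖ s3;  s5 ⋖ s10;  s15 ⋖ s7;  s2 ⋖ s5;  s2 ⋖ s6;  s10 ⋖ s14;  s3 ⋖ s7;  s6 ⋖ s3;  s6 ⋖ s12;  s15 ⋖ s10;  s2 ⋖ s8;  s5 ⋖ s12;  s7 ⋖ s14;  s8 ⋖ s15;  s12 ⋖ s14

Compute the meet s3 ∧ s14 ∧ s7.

s3

Common lower bounds of {s3, s14, s7}: s2, s3, s6, s8.
The greatest among these is s3.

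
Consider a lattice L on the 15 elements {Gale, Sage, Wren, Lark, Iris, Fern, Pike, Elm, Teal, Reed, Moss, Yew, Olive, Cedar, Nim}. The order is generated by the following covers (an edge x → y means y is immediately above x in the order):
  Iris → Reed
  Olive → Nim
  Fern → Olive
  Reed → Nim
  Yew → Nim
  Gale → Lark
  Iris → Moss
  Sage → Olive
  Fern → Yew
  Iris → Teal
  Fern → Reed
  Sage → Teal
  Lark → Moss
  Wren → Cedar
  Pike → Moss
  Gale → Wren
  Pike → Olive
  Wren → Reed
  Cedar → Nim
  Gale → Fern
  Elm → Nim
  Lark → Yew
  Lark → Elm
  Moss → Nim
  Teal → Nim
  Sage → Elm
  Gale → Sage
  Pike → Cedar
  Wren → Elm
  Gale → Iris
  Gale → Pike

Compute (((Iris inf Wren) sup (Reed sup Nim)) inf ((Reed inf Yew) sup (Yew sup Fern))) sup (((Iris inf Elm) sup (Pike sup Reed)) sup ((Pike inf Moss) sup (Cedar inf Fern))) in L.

Iris ∧ Wren = Gale
Reed ∨ Nim = Nim
Gale ∨ Nim = Nim
Reed ∧ Yew = Fern
Yew ∨ Fern = Yew
Fern ∨ Yew = Yew
Nim ∧ Yew = Yew
Iris ∧ Elm = Gale
Pike ∨ Reed = Nim
Gale ∨ Nim = Nim
Pike ∧ Moss = Pike
Cedar ∧ Fern = Gale
Pike ∨ Gale = Pike
Nim ∨ Pike = Nim
Yew ∨ Nim = Nim

Nim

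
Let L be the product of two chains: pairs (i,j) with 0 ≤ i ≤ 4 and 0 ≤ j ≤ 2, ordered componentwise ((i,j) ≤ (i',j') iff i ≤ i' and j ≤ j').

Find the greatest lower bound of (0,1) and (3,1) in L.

In a product of chains, the meet is componentwise min, giving (0,1).

(0,1)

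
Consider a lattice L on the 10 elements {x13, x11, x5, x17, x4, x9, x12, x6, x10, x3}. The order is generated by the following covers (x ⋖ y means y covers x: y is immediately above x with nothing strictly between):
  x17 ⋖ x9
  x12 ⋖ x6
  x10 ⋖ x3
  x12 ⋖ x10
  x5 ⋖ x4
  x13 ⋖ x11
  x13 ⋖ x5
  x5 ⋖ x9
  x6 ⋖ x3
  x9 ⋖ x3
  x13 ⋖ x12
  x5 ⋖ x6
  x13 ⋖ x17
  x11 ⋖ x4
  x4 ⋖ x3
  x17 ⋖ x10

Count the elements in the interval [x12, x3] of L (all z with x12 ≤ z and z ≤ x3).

4

The interval [x12, x3] = {x10, x12, x3, x6}, which has 4 elements.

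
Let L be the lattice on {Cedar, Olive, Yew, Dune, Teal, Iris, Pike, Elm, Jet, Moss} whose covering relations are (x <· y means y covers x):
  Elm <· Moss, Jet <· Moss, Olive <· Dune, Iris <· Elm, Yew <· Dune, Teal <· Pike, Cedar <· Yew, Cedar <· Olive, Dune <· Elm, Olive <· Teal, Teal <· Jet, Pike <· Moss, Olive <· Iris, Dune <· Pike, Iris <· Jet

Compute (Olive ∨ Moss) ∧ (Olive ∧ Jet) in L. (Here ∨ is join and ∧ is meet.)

Olive ∨ Moss = Moss
Olive ∧ Jet = Olive
Moss ∧ Olive = Olive

Olive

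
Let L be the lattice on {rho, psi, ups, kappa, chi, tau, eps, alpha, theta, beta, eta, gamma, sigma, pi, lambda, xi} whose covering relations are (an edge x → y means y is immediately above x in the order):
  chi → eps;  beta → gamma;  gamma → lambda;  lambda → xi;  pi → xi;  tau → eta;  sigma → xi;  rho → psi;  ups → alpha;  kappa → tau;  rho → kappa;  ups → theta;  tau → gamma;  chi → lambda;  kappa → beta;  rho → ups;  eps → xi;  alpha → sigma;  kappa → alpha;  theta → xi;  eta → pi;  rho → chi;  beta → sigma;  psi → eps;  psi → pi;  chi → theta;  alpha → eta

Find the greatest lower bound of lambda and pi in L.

Common lower bounds of {lambda, pi}: kappa, rho, tau.
The greatest among these is tau.

tau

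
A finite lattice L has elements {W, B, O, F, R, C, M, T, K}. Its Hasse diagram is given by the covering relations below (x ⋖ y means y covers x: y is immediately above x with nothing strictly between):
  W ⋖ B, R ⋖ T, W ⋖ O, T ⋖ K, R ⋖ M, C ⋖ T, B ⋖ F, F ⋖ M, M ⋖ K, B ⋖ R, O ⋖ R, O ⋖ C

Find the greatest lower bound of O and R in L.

O

Common lower bounds of {O, R}: O, W.
The greatest among these is O.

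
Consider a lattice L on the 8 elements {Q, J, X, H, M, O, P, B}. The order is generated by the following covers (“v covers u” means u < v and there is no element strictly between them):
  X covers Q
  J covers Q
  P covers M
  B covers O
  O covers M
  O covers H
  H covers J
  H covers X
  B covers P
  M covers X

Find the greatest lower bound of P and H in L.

Common lower bounds of {P, H}: Q, X.
The greatest among these is X.

X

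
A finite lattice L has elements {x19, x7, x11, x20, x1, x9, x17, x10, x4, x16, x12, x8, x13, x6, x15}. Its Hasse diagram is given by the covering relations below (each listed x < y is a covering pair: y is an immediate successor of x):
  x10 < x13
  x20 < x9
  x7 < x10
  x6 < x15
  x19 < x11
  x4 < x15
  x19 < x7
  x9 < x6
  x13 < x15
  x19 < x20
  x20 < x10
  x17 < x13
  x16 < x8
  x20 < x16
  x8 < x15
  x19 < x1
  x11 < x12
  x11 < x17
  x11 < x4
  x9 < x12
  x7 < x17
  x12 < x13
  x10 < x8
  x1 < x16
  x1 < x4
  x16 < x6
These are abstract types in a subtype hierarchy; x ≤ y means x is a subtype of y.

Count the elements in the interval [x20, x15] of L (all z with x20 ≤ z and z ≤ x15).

The interval [x20, x15] = {x10, x12, x13, x15, x16, x20, x6, x8, x9}, which has 9 elements.

9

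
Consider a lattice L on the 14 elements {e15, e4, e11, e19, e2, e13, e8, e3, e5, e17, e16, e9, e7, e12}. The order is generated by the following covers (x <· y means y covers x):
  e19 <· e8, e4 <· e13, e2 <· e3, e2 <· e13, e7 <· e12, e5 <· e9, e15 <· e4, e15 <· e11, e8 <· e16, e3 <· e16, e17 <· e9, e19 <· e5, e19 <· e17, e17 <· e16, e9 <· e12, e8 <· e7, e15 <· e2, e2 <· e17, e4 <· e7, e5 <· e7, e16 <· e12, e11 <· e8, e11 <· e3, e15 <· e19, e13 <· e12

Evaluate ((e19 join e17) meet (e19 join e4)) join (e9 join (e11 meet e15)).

e9

e19 ∨ e17 = e17
e19 ∨ e4 = e7
e17 ∧ e7 = e19
e11 ∧ e15 = e15
e9 ∨ e15 = e9
e19 ∨ e9 = e9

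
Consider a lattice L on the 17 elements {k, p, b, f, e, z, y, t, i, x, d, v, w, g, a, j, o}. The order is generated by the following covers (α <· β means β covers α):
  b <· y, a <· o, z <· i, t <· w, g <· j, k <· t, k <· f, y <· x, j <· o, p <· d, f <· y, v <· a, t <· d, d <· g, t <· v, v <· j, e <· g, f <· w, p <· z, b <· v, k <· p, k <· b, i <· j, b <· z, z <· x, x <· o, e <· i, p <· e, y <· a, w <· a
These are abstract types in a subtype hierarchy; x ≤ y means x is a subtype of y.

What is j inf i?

Common lower bounds of {j, i}: b, e, i, k, p, z.
The greatest among these is i.

i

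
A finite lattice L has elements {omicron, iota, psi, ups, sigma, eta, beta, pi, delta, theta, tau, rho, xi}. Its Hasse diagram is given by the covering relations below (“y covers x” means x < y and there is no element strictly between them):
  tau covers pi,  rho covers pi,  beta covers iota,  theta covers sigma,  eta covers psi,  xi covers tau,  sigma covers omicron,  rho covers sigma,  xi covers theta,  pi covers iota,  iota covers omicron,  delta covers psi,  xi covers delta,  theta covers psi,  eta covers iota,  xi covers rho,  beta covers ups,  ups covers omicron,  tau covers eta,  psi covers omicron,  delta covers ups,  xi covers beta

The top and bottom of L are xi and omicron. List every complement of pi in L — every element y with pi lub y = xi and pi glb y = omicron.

Need y with pi ∨ y = xi and pi ∧ y = omicron.
Checking each element gives: delta, theta, ups.

delta, theta, ups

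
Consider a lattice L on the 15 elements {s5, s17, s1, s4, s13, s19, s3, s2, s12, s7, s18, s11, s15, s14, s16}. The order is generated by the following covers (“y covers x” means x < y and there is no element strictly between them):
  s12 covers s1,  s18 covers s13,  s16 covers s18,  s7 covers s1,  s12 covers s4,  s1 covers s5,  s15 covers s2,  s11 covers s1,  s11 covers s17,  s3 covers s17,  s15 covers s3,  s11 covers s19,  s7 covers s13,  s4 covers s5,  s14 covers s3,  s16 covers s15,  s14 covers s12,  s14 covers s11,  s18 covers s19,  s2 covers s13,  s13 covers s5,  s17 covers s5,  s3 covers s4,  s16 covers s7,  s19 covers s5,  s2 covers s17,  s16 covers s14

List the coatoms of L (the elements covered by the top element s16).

The coatoms are exactly the elements covered by s16: s14, s15, s18, s7.

s14, s15, s18, s7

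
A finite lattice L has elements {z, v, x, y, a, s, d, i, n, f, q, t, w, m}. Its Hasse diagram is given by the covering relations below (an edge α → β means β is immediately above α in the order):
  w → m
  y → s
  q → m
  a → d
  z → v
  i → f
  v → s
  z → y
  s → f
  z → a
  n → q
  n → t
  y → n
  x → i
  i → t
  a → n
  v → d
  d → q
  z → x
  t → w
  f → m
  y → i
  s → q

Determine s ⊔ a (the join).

Common upper bounds of {s, a}: m, q.
The least among these is q.

q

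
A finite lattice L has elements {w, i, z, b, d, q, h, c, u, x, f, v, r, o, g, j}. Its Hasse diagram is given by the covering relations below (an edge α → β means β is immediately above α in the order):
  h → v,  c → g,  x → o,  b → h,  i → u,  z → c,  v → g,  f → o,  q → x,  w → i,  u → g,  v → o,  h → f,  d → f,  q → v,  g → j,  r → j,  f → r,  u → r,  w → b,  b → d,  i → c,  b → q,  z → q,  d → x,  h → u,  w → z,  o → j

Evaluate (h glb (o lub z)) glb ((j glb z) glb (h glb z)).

o ∨ z = o
h ∧ o = h
j ∧ z = z
h ∧ z = w
z ∧ w = w
h ∧ w = w

w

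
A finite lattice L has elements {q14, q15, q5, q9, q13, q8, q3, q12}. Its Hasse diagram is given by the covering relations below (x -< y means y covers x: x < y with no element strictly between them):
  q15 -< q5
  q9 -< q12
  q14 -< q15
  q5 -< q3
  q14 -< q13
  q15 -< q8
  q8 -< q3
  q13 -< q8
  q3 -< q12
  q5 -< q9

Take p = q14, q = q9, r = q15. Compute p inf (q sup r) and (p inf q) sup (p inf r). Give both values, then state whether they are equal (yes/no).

q14; q14; yes

q sup r = q9, so p inf (q sup r) = q14 inf q9 = q14.
p inf q = q14 and p inf r = q14, so (p inf q) sup (p inf r) = q14 sup q14 = q14.
Equal: yes.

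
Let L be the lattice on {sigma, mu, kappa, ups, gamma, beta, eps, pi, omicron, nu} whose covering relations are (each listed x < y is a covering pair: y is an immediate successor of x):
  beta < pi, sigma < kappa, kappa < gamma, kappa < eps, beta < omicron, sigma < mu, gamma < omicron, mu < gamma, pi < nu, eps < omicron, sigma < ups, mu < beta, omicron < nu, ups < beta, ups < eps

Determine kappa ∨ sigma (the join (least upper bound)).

Common upper bounds of {kappa, sigma}: eps, gamma, kappa, nu, omicron.
The least among these is kappa.

kappa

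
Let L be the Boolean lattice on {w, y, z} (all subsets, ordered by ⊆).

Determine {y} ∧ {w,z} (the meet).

Under ⊆, meet is intersection: {y} ∩ {w,z} = {}.

{}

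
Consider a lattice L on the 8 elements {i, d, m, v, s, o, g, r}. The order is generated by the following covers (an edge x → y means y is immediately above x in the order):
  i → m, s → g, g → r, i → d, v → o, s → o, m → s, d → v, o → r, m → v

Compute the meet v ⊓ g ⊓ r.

Common lower bounds of {v, g, r}: i, m.
The greatest among these is m.

m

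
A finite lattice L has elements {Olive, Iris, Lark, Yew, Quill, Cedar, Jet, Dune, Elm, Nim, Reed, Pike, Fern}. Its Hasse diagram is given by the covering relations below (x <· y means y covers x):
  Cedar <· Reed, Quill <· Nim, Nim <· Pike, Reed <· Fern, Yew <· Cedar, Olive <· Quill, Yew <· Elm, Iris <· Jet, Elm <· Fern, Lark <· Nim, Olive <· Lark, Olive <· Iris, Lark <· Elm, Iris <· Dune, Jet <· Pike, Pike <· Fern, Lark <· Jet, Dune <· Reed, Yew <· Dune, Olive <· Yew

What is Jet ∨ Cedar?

Fern

Common upper bounds of {Jet, Cedar}: Fern.
The least among these is Fern.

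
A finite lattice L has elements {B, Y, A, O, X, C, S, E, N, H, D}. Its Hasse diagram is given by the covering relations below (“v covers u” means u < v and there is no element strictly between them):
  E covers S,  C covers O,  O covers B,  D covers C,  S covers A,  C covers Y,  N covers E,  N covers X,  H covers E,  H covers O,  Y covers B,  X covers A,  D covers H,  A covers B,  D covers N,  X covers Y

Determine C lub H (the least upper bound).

Common upper bounds of {C, H}: D.
The least among these is D.

D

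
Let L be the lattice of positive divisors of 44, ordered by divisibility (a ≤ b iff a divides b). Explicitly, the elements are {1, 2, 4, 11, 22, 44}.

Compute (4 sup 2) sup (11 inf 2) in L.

4 ∨ 2 = 4
11 ∧ 2 = 1
4 ∨ 1 = 4

4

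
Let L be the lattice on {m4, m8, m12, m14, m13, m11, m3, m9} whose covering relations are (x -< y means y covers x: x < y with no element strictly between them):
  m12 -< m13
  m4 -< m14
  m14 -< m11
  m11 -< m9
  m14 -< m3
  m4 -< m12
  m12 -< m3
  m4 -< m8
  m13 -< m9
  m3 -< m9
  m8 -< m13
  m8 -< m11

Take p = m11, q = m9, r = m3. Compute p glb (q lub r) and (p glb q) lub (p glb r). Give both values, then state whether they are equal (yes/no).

q lub r = m9, so p glb (q lub r) = m11 glb m9 = m11.
p glb q = m11 and p glb r = m14, so (p glb q) lub (p glb r) = m11 lub m14 = m11.
Equal: yes.

m11; m11; yes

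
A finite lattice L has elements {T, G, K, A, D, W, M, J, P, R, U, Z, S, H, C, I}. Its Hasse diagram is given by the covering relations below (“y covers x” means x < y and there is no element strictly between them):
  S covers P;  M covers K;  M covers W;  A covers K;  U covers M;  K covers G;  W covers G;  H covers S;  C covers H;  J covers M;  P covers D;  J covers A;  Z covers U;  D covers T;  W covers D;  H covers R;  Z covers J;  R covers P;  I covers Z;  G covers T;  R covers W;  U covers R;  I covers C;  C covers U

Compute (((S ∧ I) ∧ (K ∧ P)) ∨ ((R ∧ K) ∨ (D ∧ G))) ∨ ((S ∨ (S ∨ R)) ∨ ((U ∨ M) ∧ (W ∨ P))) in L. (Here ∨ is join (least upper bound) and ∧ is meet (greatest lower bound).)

H

S ∧ I = S
K ∧ P = T
S ∧ T = T
R ∧ K = G
D ∧ G = T
G ∨ T = G
T ∨ G = G
S ∨ R = H
S ∨ H = H
U ∨ M = U
W ∨ P = R
U ∧ R = R
H ∨ R = H
G ∨ H = H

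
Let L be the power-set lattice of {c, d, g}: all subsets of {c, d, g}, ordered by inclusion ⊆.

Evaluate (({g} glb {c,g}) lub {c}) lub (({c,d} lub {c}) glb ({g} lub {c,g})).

{g} ∧ {c,g} = {g}
{g} ∨ {c} = {c,g}
{c,d} ∨ {c} = {c,d}
{g} ∨ {c,g} = {c,g}
{c,d} ∧ {c,g} = {c}
{c,g} ∨ {c} = {c,g}

{c,g}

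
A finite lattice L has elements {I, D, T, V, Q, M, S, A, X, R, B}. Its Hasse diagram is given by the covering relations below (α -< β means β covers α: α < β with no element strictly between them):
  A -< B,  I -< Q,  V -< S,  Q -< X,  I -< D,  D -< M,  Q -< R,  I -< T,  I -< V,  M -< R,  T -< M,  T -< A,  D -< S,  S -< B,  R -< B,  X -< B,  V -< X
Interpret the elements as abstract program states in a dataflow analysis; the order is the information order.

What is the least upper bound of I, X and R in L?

Common upper bounds of {I, X, R}: B.
The least among these is B.

B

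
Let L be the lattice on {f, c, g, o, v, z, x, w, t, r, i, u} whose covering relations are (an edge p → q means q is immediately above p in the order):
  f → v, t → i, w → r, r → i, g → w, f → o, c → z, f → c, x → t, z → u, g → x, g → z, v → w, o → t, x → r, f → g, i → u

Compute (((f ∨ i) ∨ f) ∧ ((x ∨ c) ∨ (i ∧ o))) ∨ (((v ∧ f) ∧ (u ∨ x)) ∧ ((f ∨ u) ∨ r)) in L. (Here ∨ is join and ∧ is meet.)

i

f ∨ i = i
i ∨ f = i
x ∨ c = u
i ∧ o = o
u ∨ o = u
i ∧ u = i
v ∧ f = f
u ∨ x = u
f ∧ u = f
f ∨ u = u
u ∨ r = u
f ∧ u = f
i ∨ f = i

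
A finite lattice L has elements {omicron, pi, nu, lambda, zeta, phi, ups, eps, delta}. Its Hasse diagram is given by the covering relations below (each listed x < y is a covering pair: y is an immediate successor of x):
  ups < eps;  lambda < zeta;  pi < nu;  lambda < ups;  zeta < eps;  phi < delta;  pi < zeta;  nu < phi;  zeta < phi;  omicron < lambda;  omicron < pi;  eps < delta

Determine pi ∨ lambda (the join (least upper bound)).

zeta

Common upper bounds of {pi, lambda}: delta, eps, phi, zeta.
The least among these is zeta.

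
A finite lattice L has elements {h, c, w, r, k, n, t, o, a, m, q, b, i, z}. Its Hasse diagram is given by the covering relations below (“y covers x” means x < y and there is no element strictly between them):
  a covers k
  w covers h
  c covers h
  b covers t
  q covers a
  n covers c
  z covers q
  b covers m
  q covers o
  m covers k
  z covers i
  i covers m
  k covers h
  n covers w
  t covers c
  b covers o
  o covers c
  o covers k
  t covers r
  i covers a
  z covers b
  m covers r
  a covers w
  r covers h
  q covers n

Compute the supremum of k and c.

o

Common upper bounds of {k, c}: b, o, q, z.
The least among these is o.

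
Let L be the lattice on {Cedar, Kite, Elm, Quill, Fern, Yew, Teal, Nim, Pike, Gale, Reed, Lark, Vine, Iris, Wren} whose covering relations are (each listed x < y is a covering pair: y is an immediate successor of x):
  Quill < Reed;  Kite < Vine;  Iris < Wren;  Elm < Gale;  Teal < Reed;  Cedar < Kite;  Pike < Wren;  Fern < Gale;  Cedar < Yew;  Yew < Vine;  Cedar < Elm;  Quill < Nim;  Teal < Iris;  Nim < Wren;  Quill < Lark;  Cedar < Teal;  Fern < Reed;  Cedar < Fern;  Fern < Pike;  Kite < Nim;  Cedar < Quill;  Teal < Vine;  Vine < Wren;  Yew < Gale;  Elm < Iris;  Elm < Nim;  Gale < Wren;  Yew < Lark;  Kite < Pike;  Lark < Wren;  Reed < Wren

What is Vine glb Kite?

Kite

Common lower bounds of {Vine, Kite}: Cedar, Kite.
The greatest among these is Kite.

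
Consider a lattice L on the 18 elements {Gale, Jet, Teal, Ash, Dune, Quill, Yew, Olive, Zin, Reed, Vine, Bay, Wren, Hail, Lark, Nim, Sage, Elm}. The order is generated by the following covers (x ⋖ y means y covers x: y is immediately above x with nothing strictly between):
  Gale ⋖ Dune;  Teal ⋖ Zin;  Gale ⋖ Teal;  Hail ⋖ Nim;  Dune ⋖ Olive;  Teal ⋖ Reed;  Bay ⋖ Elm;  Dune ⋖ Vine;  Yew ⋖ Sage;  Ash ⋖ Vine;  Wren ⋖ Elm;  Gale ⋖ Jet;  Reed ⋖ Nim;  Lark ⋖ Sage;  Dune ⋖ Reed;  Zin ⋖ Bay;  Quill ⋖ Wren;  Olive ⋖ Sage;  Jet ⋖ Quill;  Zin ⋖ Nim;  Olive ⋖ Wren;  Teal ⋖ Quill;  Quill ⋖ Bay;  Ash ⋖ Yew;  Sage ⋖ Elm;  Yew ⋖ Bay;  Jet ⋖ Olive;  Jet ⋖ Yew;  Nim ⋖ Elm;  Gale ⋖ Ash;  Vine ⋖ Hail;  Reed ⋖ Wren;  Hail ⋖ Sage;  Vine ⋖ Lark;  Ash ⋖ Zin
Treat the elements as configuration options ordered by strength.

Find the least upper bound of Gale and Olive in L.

Common upper bounds of {Gale, Olive}: Elm, Olive, Sage, Wren.
The least among these is Olive.

Olive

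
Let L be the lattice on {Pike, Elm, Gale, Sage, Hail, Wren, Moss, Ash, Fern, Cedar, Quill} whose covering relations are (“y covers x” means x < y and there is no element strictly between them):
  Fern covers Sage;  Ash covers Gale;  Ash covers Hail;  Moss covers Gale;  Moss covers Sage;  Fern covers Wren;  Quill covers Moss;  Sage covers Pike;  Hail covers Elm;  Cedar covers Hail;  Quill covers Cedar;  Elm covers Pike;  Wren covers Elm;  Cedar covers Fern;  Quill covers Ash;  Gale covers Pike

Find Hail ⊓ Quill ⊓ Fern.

Common lower bounds of {Hail, Quill, Fern}: Elm, Pike.
The greatest among these is Elm.

Elm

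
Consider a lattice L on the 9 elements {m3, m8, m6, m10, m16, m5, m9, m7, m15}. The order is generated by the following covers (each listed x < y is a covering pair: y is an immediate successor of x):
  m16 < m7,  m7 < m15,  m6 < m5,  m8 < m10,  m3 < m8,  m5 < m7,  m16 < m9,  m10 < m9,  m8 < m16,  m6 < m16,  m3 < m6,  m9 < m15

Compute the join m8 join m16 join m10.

Common upper bounds of {m8, m16, m10}: m15, m9.
The least among these is m9.

m9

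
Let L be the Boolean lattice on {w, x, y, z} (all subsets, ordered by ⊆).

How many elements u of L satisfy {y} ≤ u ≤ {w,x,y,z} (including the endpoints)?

The interval [{y}, {w,x,y,z}] = {{w,x,y,z}, {w,x,y}, {w,y,z}, {w,y}, {x,y,z}, {x,y}, {y,z}, {y}}, which has 8 elements.

8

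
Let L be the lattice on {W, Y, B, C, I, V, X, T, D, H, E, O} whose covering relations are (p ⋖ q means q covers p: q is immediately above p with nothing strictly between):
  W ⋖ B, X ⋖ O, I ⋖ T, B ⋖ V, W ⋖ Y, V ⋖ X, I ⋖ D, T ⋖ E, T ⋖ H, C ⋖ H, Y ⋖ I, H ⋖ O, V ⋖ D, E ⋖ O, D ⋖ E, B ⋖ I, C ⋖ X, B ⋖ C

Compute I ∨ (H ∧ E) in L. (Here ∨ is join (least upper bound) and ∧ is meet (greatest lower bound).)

T

H ∧ E = T
I ∨ T = T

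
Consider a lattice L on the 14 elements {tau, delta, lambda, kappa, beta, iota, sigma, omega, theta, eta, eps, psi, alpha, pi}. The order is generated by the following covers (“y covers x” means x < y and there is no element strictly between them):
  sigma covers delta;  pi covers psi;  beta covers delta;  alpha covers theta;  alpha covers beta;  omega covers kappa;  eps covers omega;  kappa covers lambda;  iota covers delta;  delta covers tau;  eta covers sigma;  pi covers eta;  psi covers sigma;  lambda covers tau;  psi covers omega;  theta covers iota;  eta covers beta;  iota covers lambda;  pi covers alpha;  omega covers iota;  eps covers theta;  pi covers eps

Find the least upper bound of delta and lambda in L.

iota

Common upper bounds of {delta, lambda}: alpha, eps, iota, omega, pi, psi, theta.
The least among these is iota.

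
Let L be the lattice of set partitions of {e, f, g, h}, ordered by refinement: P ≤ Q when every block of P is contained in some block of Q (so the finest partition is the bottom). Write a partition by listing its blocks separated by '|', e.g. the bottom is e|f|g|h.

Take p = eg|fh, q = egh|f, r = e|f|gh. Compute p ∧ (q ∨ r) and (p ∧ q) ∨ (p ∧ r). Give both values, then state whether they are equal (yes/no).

eg|f|h; eg|f|h; yes

q ∨ r = egh|f, so p ∧ (q ∨ r) = eg|fh ∧ egh|f = eg|f|h.
p ∧ q = eg|f|h and p ∧ r = e|f|g|h, so (p ∧ q) ∨ (p ∧ r) = eg|f|h ∨ e|f|g|h = eg|f|h.
Equal: yes.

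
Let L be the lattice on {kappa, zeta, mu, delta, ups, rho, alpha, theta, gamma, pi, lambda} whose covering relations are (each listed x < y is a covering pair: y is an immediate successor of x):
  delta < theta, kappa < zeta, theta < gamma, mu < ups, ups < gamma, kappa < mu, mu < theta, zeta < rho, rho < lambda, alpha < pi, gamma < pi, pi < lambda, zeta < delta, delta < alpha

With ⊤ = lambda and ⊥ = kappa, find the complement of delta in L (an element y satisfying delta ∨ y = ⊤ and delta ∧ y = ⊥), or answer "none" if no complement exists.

For every candidate y, either delta ∨ y ≠ lambda or delta ∧ y ≠ kappa; no complement exists.

none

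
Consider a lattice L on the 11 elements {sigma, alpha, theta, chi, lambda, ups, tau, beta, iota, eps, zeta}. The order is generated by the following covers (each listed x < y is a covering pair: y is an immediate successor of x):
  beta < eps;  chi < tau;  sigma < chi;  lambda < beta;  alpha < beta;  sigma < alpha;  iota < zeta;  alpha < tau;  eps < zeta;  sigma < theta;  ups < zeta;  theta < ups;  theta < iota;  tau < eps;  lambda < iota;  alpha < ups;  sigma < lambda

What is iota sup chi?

Common upper bounds of {iota, chi}: zeta.
The least among these is zeta.

zeta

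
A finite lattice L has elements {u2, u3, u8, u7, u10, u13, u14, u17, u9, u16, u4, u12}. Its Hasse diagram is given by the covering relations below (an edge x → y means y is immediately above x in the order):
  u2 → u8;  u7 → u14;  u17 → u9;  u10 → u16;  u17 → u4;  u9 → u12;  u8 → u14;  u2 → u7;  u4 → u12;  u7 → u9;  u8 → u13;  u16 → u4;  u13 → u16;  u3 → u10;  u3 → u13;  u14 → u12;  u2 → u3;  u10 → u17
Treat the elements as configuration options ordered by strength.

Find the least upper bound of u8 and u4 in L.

Common upper bounds of {u8, u4}: u12, u4.
The least among these is u4.

u4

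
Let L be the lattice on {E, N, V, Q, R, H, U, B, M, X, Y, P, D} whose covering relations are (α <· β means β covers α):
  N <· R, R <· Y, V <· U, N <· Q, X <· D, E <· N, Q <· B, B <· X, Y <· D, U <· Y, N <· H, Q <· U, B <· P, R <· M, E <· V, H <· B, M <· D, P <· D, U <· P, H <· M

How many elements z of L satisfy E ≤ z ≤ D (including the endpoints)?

The interval [E, D] = {B, D, E, H, M, N, P, Q, R, U, V, X, Y}, which has 13 elements.

13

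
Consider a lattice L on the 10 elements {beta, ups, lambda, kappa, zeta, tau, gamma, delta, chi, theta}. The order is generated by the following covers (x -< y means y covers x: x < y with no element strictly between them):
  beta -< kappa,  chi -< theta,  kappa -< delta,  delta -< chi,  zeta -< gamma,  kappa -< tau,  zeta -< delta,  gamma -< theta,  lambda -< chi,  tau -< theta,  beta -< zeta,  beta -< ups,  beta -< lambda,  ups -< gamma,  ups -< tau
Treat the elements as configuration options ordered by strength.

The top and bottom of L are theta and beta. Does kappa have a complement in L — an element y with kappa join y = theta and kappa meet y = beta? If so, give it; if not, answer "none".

gamma

Need y with kappa ∨ y = theta and kappa ∧ y = beta.
Checking each element gives: gamma.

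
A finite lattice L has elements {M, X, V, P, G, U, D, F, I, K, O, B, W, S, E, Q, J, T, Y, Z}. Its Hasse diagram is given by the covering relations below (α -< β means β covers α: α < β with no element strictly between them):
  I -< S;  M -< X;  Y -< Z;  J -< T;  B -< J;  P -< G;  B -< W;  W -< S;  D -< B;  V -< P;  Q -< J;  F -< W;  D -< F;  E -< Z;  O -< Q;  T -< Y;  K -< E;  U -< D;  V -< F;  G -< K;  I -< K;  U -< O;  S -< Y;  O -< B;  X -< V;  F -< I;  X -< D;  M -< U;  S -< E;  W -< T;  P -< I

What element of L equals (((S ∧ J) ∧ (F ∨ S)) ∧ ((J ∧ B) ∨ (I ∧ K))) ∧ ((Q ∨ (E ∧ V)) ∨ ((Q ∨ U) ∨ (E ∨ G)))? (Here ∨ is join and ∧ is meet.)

S ∧ J = B
F ∨ S = S
B ∧ S = B
J ∧ B = B
I ∧ K = I
B ∨ I = S
B ∧ S = B
E ∧ V = V
Q ∨ V = T
Q ∨ U = Q
E ∨ G = E
Q ∨ E = Z
T ∨ Z = Z
B ∧ Z = B

B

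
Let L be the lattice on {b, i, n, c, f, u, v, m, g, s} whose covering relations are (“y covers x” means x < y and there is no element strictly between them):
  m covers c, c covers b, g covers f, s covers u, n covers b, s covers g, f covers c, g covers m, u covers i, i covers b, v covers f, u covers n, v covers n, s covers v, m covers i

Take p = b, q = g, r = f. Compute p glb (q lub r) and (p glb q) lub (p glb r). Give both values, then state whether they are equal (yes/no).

b; b; yes

q lub r = g, so p glb (q lub r) = b glb g = b.
p glb q = b and p glb r = b, so (p glb q) lub (p glb r) = b lub b = b.
Equal: yes.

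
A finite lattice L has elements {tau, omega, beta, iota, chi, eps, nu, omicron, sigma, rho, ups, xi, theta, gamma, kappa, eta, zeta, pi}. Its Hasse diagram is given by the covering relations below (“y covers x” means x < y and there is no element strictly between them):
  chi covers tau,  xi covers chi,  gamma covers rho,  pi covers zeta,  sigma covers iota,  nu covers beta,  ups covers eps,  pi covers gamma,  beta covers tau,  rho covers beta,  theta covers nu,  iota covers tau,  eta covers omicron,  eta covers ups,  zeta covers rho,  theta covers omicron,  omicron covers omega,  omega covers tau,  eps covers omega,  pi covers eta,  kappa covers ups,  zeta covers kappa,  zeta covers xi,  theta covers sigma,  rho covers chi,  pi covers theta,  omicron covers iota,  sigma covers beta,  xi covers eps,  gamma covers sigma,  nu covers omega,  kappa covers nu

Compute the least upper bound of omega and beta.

nu

Common upper bounds of {omega, beta}: kappa, nu, pi, theta, zeta.
The least among these is nu.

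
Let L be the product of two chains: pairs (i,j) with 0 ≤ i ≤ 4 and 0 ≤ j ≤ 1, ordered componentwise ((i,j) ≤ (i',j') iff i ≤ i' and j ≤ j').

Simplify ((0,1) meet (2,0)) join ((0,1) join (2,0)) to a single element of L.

(0,1) ∧ (2,0) = (0,0)
(0,1) ∨ (2,0) = (2,1)
(0,0) ∨ (2,1) = (2,1)

(2,1)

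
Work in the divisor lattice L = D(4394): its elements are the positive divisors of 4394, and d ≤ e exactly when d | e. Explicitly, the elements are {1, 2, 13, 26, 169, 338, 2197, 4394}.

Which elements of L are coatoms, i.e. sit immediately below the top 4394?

The coatoms are exactly the elements covered by 4394: 2197, 338.

2197, 338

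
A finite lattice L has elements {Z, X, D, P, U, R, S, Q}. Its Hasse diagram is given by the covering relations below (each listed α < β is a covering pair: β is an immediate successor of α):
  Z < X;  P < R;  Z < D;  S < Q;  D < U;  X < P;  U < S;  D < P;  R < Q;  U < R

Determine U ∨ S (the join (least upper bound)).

S

Common upper bounds of {U, S}: Q, S.
The least among these is S.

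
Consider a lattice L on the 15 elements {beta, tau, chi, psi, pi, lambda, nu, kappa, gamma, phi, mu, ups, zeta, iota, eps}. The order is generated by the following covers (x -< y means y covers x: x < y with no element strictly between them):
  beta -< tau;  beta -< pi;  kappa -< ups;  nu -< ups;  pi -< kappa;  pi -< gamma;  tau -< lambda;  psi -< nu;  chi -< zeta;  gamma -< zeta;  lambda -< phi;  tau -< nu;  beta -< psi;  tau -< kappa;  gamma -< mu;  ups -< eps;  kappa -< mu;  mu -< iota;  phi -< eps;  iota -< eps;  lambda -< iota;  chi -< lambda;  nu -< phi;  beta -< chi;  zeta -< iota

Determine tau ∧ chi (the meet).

beta

Common lower bounds of {tau, chi}: beta.
The greatest among these is beta.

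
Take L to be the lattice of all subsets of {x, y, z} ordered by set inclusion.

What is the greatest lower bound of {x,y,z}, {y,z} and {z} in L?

{z}

Common lower bounds of {{x,y,z}, {y,z}, {z}}: {z}, ∅.
The greatest among these is {z}.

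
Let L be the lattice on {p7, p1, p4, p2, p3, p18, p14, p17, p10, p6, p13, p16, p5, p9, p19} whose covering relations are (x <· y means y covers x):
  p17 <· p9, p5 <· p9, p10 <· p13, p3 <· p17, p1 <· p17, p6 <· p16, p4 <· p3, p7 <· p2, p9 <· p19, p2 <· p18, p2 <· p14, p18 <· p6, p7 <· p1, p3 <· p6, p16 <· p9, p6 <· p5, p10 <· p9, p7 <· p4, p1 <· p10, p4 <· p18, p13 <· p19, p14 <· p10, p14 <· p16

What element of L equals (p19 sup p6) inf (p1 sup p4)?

p17

p19 ∨ p6 = p19
p1 ∨ p4 = p17
p19 ∧ p17 = p17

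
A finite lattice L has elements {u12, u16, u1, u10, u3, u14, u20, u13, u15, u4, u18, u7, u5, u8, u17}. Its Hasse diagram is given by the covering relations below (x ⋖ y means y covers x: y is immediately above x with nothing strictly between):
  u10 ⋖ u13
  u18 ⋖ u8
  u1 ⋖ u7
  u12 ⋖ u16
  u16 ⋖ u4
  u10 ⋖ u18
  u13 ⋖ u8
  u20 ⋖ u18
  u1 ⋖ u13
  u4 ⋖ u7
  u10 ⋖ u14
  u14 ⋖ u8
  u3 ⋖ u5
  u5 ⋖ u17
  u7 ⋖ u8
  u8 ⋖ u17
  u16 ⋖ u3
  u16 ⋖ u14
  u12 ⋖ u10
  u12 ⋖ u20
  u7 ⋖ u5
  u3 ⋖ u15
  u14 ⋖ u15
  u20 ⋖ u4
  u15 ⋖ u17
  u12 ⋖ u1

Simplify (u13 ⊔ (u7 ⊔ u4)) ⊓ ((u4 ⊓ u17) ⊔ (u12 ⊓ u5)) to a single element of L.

u4

u7 ∨ u4 = u7
u13 ∨ u7 = u8
u4 ∧ u17 = u4
u12 ∧ u5 = u12
u4 ∨ u12 = u4
u8 ∧ u4 = u4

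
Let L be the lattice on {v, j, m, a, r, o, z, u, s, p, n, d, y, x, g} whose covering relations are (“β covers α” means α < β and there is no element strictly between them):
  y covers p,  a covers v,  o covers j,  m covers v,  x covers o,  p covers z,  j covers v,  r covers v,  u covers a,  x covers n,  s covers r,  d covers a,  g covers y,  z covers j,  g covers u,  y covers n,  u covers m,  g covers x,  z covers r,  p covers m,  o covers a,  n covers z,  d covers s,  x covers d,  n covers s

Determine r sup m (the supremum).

p

Common upper bounds of {r, m}: g, p, y.
The least among these is p.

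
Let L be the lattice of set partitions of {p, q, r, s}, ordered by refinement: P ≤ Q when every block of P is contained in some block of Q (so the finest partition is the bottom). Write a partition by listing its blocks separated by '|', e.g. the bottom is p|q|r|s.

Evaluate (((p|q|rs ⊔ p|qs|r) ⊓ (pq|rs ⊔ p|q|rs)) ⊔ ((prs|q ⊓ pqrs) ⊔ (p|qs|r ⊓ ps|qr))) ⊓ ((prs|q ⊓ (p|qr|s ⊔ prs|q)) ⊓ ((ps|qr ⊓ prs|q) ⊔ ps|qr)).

ps|q|r

p|q|rs ∨ p|qs|r = p|qrs
pq|rs ∨ p|q|rs = pq|rs
p|qrs ∧ pq|rs = p|q|rs
prs|q ∧ pqrs = prs|q
p|qs|r ∧ ps|qr = p|q|r|s
prs|q ∨ p|q|r|s = prs|q
p|q|rs ∨ prs|q = prs|q
p|qr|s ∨ prs|q = pqrs
prs|q ∧ pqrs = prs|q
ps|qr ∧ prs|q = ps|q|r
ps|q|r ∨ ps|qr = ps|qr
prs|q ∧ ps|qr = ps|q|r
prs|q ∧ ps|q|r = ps|q|r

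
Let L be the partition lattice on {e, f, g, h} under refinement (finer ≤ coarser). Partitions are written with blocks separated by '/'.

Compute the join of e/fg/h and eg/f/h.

efg/h

The join of e/fg/h and eg/f/h merges any blocks that overlap across the partitions, giving efg/h.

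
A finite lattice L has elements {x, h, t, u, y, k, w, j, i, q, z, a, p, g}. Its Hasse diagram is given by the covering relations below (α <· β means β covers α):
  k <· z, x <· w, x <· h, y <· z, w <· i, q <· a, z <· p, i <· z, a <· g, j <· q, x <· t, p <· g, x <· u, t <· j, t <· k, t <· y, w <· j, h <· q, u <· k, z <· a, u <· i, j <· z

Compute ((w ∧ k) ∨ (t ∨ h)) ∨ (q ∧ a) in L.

w ∧ k = x
t ∨ h = q
x ∨ q = q
q ∧ a = q
q ∨ q = q

q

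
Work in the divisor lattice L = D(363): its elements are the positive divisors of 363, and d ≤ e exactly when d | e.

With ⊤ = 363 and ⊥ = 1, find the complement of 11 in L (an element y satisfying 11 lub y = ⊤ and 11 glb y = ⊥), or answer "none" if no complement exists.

For every candidate y, either 11 ∨ y ≠ 363 or 11 ∧ y ≠ 1; no complement exists.

none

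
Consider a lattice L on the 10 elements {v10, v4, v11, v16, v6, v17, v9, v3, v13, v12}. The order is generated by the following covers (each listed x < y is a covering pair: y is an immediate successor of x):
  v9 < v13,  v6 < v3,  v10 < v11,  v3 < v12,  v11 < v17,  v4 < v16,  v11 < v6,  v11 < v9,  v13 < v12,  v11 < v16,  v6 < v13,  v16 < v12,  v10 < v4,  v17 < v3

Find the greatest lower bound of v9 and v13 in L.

v9

Common lower bounds of {v9, v13}: v10, v11, v9.
The greatest among these is v9.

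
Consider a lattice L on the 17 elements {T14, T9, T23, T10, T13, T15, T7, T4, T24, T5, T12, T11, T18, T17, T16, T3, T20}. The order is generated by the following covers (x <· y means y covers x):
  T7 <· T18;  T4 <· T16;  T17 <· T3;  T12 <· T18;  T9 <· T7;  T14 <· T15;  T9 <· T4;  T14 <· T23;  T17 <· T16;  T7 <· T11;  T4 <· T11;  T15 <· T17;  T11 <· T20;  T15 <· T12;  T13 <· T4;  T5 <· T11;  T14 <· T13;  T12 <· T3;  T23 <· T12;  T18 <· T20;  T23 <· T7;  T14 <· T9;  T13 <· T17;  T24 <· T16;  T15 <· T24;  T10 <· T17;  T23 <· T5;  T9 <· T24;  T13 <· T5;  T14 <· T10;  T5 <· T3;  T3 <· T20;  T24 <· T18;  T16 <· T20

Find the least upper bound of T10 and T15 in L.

Common upper bounds of {T10, T15}: T16, T17, T20, T3.
The least among these is T17.

T17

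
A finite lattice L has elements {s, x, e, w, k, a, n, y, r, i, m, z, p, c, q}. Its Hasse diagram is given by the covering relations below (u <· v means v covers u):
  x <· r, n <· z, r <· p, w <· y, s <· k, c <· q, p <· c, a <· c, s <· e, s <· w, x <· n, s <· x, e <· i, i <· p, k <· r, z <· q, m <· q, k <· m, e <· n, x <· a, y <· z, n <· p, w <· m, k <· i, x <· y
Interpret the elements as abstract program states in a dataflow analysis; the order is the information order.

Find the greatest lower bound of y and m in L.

Common lower bounds of {y, m}: s, w.
The greatest among these is w.

w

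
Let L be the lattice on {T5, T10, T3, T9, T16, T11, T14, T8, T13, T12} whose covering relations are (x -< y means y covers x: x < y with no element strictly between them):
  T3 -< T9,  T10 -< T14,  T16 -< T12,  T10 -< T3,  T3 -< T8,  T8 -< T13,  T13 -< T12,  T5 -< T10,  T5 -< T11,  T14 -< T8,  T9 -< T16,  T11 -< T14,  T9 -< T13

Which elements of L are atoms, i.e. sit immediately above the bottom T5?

The atoms are exactly the elements that cover T5: T10, T11.

T10, T11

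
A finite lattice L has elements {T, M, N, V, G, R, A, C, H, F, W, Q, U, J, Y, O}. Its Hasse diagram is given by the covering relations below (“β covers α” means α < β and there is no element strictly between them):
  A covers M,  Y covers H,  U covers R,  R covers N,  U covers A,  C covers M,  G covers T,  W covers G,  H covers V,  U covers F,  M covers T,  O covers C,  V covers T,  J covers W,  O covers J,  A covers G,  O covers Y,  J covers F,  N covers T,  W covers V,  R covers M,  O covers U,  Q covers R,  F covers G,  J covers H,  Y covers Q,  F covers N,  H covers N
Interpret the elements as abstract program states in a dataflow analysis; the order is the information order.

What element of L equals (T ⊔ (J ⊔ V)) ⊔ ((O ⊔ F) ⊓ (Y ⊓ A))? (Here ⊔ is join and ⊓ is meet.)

J ∨ V = J
T ∨ J = J
O ∨ F = O
Y ∧ A = M
O ∧ M = M
J ∨ M = O

O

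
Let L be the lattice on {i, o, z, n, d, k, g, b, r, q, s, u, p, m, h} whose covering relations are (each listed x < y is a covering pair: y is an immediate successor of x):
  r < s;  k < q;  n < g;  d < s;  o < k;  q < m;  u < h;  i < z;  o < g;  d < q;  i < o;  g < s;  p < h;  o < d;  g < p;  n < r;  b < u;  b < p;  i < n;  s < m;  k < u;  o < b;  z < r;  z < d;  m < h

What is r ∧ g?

Common lower bounds of {r, g}: i, n.
The greatest among these is n.

n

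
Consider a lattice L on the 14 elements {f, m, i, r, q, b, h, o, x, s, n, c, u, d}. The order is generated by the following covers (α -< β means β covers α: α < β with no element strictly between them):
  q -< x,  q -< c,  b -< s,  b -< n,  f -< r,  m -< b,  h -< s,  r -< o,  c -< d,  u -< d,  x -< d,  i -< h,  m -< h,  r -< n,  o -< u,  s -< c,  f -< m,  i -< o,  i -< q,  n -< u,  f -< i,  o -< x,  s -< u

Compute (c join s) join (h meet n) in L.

c ∨ s = c
h ∧ n = m
c ∨ m = c

c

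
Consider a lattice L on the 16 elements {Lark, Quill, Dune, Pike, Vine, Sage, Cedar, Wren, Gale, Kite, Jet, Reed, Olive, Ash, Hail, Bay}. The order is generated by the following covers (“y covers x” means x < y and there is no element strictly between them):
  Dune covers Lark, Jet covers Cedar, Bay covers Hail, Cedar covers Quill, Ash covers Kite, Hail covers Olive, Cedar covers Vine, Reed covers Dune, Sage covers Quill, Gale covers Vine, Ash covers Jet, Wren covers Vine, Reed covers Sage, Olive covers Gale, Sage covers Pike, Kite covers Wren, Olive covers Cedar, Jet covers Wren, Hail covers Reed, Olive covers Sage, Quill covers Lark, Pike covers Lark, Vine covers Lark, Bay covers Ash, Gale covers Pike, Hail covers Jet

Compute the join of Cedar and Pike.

Olive

Common upper bounds of {Cedar, Pike}: Bay, Hail, Olive.
The least among these is Olive.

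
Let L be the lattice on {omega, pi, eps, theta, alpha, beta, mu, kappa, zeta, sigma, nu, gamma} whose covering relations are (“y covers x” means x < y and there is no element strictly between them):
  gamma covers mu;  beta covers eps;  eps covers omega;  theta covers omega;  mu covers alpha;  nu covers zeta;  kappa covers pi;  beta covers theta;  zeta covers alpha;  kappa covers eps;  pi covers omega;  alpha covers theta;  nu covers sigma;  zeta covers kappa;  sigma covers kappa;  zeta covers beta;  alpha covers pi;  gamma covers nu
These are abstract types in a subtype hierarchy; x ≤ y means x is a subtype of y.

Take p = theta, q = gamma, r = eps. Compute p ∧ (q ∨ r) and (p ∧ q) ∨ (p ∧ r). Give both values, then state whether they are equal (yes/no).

theta; theta; yes

q ∨ r = gamma, so p ∧ (q ∨ r) = theta ∧ gamma = theta.
p ∧ q = theta and p ∧ r = omega, so (p ∧ q) ∨ (p ∧ r) = theta ∨ omega = theta.
Equal: yes.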